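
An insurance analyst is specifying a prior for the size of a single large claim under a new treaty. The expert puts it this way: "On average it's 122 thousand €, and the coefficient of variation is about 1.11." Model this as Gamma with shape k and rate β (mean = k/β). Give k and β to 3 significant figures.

For Gamma(k, rate β): mean = k/β, variance = k/β², so CV = 1/√k.
CV = 1.11, hence k = 1/CV² = 0.812.
Then β = k/mean = 0.812/122 = 0.00665.

k ≈ 0.812, β ≈ 0.00665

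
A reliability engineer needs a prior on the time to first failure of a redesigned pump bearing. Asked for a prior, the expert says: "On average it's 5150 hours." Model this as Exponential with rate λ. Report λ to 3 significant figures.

Exponential mean = 1/λ, so λ = 1/5150.0 = 0.000194.

λ ≈ 0.000194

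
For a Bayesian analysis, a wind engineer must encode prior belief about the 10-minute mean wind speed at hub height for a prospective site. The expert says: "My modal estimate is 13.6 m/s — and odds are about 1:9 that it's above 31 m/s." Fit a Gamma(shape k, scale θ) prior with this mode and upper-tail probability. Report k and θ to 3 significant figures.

Gamma(k,θ) with k>1 has mode (k−1)θ, so θ = 13.6/(k−1).
Need P(X < 31) = 0.9 with θ tied to k this way. Start at k = 2, θ = 13.6: P(X<31) ≈ 0.664.
Too low — raise k to concentrate. Iterating converges to k ≈ 3.83.
Then θ = 13.6/(3.83−1) ≈ 4.8.

k ≈ 3.83, θ ≈ 4.8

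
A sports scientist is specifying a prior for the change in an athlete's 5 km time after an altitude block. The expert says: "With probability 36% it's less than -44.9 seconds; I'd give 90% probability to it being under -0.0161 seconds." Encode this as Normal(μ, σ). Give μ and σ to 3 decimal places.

For Normal(μ,σ), the p-quantile is μ + z_p·σ. Here z_{0.36} = -0.3585, z_{0.9} = 1.282.
So -44.9 = μ − 0.3585σ and -0.0161 = μ + 1.282σ.
Subtracting: σ = (-0.0161 − -44.9)/(1.282 − (-0.3585)) = 27.368.
Then μ = -44.9 − (-0.3585)·27.368 = -35.090.

μ = -35.090, σ = 27.368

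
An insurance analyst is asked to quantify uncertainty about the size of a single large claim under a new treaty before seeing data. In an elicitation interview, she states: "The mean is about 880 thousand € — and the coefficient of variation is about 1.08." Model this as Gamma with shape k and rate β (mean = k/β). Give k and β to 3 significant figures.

For Gamma(k, rate β): mean = k/β, variance = k/β², so CV = 1/√k.
CV = 1.08, hence k = 1/CV² = 0.857.
Then β = k/mean = 0.857/880 = 0.000974.

k ≈ 0.857, β ≈ 0.000974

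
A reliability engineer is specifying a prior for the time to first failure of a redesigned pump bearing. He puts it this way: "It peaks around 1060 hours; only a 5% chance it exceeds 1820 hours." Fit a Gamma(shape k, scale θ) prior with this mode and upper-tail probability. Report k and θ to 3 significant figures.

k ≈ 10.6, θ ≈ 111

Gamma(k,θ) with k>1 has mode (k−1)θ, so θ = 1060/(k−1).
Need P(X < 1820) = 0.95 with θ tied to k this way. Start at k = 2, θ = 1060: P(X<1820) ≈ 0.512.
Too low — raise k to concentrate. Iterating converges to k ≈ 10.6.
Then θ = 1060/(10.6−1) ≈ 111.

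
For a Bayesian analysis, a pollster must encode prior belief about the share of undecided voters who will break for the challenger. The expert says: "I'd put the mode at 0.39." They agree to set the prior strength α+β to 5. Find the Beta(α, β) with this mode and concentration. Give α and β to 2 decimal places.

α = 2.17, β = 2.83

For α,β > 1 the Beta mode is (α−1)/(α+β−2). With α+β = 5, the mode is (α−1)/3.
Set (α−1)/3 = 0.39 → α = 1 + 0.39·3 = 2.17.
β = 5 − α = 2.83.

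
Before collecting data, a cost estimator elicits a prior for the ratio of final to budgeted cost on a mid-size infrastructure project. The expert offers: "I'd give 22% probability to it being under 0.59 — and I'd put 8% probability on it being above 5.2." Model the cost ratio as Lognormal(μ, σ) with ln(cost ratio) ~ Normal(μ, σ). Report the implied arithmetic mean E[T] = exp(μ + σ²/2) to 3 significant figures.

If T ~ Lognormal(μ,σ) then ln T ~ Normal(μ,σ), so the p-quantile of ln T is μ + z_p·σ.
ln(0.59) = -0.5276 and ln(5.2) = 1.649; z_{0.22} = -0.7722, z_{0.92} = 1.405.
σ = (1.649 − -0.5276)/(1.405 − (-0.7722)) = 1.000.
μ = -0.5276 − (-0.7722)·1.000 = 0.244.
E[T] = exp(μ + σ²/2) = exp(0.244 + 0.4996) = 2.1.

E[T] ≈ 2.1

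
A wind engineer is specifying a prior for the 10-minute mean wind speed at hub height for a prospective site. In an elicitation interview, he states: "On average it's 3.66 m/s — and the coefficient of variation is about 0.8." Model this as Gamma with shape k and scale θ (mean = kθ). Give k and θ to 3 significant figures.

For Gamma(k, scale θ): mean = kθ, variance = kθ², so CV = 1/√k.
CV = 0.8, hence k = 1/CV² = 1.56.
Then θ = mean/k = 3.66/1.56 = 2.34.

k ≈ 1.56, θ ≈ 2.34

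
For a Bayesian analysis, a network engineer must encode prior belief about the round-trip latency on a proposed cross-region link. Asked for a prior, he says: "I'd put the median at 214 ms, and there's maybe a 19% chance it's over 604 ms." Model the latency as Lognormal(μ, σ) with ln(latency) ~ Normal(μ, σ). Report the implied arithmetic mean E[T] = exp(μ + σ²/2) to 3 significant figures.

If T ~ Lognormal(μ,σ) then ln T ~ Normal(μ,σ), so the p-quantile of ln T is μ + z_p·σ.
ln(214) = 5.366 and ln(604) = 6.404; z_{0.5} = 0, z_{0.81} = 0.8779.
σ = (6.404 − 5.366)/(0.8779 − (0)) = 1.182.
μ = 5.366 − (0)·1.182 = 5.366.
E[T] = exp(μ + σ²/2) = exp(5.366 + 0.6985) = 430 ms.

E[T] ≈ 430 ms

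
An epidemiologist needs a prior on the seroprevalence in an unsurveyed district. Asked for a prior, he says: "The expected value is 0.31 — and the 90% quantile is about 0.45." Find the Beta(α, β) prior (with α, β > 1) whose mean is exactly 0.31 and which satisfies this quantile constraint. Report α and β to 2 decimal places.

α ≈ 5.78, β ≈ 12.86

With mean 0.31 fixed, write α = 0.31s, β = 0.69s where s = α+β.
Need P(θ < 0.45) = 0.9 under Beta(0.31s, 0.69s). Normal approximation: (q−m)/√(m(1−m)/s) ≈ z_{0.9} = 1.28, so s ≈ 0.31·0.69·(1.28)²/(0.45−0.31)² = 17.9.
At s = 17.9: P(θ<0.45) ≈ 0.896. Adjusting to match 0.9 gives s ≈ 18.64.
So α = 0.31·18.64 ≈ 5.78, β = 0.69·18.64 ≈ 12.86.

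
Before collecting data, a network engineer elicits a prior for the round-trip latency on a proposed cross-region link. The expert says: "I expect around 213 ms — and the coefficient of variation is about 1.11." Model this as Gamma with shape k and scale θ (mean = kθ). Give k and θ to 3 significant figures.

For Gamma(k, scale θ): mean = kθ, variance = kθ², so CV = 1/√k.
CV = 1.11, hence k = 1/CV² = 0.812.
Then θ = mean/k = 213/0.812 = 262.

k ≈ 0.812, θ ≈ 262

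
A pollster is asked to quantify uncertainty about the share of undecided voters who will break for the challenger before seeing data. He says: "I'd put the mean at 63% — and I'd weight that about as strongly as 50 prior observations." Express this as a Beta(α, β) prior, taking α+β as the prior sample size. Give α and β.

α = 31.5, β = 18.5

Under the effective-sample-size interpretation, Beta(α, β) has prior mean α/(α+β) and prior sample size α+β.
So α+β = 50 and α/(α+β) = 0.63, giving α = 0.63·50 = 31.5 and β = 50 − 31.5 = 18.5.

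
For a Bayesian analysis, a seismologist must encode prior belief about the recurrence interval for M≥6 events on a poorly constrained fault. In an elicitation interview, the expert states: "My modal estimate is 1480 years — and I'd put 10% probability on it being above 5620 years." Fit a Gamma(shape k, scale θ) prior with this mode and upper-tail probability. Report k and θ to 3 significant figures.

Gamma(k,θ) with k>1 has mode (k−1)θ, so θ = 1480/(k−1).
Need P(X < 5620) = 0.9 with θ tied to k this way. Start at k = 2, θ = 1480: P(X<5620) ≈ 0.892.
Too low — raise k to concentrate. Iterating converges to k ≈ 2.04.
Then θ = 1480/(2.04−1) ≈ 1420.

k ≈ 2.04, θ ≈ 1420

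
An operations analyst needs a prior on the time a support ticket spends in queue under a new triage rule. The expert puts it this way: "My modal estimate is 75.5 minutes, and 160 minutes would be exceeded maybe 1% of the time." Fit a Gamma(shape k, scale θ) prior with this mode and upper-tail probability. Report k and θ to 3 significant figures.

k ≈ 9.61, θ ≈ 8.77

Gamma(k,θ) with k>1 has mode (k−1)θ, so θ = 75.5/(k−1).
Need P(X < 160) = 0.99 with θ tied to k this way. Start at k = 2, θ = 75.5: P(X<160) ≈ 0.625.
Too low — raise k to concentrate. Iterating converges to k ≈ 9.61.
Then θ = 75.5/(9.61−1) ≈ 8.77.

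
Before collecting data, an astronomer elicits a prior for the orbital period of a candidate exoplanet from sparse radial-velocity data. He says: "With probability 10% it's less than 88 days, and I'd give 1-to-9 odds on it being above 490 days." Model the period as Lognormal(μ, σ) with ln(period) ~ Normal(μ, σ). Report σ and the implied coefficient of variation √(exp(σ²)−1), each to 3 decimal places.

If T ~ Lognormal(μ,σ) then ln T ~ Normal(μ,σ), so the p-quantile of ln T is μ + z_p·σ.
ln(88) = 4.477 and ln(490) = 6.194; z_{0.1} = -1.282, z_{0.9} = 1.282.
σ = (6.194 − 4.477)/(1.282 − (-1.282)) = 0.670.
μ = 4.477 − (-1.282)·0.670 = 5.336.
CV = √(exp(σ²)−1) = √(exp(0.4488)−1) = 0.753.

σ ≈ 0.670, CV ≈ 0.753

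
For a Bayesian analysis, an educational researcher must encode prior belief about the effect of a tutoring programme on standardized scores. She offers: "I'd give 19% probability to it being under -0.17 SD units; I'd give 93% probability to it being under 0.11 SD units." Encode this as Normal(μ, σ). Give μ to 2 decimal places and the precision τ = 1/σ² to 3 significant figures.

μ = -0.07, τ = 70.7

The p-quantile of Normal(μ,σ) is μ + z_p·σ, with z_{0.19} = -0.8779 and z_{0.93} = 1.476.
Eliminate σ: μ = (z₂·x₁ − z₁·x₂)/(z₂ − z₁) = (1.476·-0.17 − (-0.8779)·0.11)/2.354 = -0.07.
Then σ = (x₂ − x₁)/(z₂ − z₁) = (0.11 − -0.17)/2.354 = 0.12.
Precision τ = 1/σ² = 1/0.119² = 70.7.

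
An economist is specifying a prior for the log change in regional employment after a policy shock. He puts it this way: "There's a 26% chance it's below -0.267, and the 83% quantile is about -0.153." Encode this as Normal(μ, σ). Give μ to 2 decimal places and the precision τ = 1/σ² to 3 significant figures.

For Normal(μ,σ), the p-quantile is μ + z_p·σ. Here z_{0.26} = -0.6433, z_{0.83} = 0.9542.
So -0.267 = μ − 0.6433σ and -0.153 = μ + 0.9542σ.
Subtracting: σ = (-0.153 − -0.267)/(0.9542 − (-0.6433)) = 0.07.
Then μ = -0.267 − (-0.6433)·0.07 = -0.22.
Precision τ = 1/σ² = 1/0.07136² = 196.

μ = -0.22, τ = 196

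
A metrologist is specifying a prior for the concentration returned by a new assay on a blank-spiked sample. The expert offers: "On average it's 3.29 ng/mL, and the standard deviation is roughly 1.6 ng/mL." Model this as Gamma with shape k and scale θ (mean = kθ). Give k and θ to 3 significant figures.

For Gamma(k, scale θ): mean = kθ, variance = kθ², so CV = 1/√k.
CV = SD/mean = 1.6/3.29 = 0.4863, hence k = 1/CV² = 4.23.
Then θ = mean/k = 3.29/4.23 = 0.778.

k ≈ 4.23, θ ≈ 0.778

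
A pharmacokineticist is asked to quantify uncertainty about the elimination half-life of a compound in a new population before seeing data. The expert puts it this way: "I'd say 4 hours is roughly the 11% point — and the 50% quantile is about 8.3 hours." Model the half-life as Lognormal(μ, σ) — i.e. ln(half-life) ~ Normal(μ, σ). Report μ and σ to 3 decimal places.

μ ≈ 2.116, σ ≈ 0.595

If T ~ Lognormal(μ,σ) then ln T ~ Normal(μ,σ), so the p-quantile of ln T is μ + z_p·σ.
ln(4) = 1.386 and ln(8.3) = 2.116; z_{0.11} = -1.227, z_{0.5} = 0.
σ = (2.116 − 1.386)/(0 − (-1.227)) = 0.595.
μ = 1.386 − (-1.227)·0.595 = 2.116.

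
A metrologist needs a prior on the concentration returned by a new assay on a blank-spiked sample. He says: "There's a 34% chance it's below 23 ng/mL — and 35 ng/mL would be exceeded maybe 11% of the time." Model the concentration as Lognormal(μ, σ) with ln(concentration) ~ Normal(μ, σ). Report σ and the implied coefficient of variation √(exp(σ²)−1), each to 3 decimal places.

If T ~ Lognormal(μ,σ) then ln T ~ Normal(μ,σ), so the p-quantile of ln T is μ + z_p·σ.
ln(23) = 3.135 and ln(35) = 3.555; z_{0.34} = -0.4125, z_{0.89} = 1.227.
σ = (3.555 − 3.135)/(1.227 − (-0.4125)) = 0.256.
μ = 3.135 − (-0.4125)·0.256 = 3.241.
CV = √(exp(σ²)−1) = √(exp(0.0656)−1) = 0.260.

σ ≈ 0.256, CV ≈ 0.260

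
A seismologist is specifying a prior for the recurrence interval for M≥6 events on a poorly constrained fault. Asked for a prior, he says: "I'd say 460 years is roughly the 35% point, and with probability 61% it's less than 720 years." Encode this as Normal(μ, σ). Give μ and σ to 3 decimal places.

The p-quantile of Normal(μ,σ) is μ + z_p·σ, with z_{0.35} = -0.3853 and z_{0.61} = 0.2793.
Eliminate σ: μ = (z₂·x₁ − z₁·x₂)/(z₂ − z₁) = (0.2793·460 − (-0.3853)·720)/0.6646 = 610.733.
Then σ = (x₂ − x₁)/(z₂ − z₁) = (720 − 460)/0.6646 = 391.190.

μ = 610.733, σ = 391.190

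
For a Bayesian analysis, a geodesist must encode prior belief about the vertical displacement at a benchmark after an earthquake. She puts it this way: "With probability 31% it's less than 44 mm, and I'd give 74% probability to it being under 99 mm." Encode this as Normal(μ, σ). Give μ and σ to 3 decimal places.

μ = 67.939, σ = 48.280

The p-quantile of Normal(μ,σ) is μ + z_p·σ, with z_{0.31} = -0.4959 and z_{0.74} = 0.6433.
Eliminate σ: μ = (z₂·x₁ − z₁·x₂)/(z₂ − z₁) = (0.6433·44 − (-0.4959)·99)/1.139 = 67.939.
Then σ = (x₂ − x₁)/(z₂ − z₁) = (99 − 44)/1.139 = 48.280.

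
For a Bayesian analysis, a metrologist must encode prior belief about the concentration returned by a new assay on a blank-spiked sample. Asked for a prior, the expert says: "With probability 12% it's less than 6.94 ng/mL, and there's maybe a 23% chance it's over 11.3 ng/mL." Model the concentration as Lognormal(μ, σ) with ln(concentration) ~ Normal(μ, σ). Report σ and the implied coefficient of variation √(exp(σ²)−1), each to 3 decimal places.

σ ≈ 0.255, CV ≈ 0.259

If T ~ Lognormal(μ,σ) then ln T ~ Normal(μ,σ), so the p-quantile of ln T is μ + z_p·σ.
ln(6.94) = 1.937 and ln(11.3) = 2.425; z_{0.12} = -1.175, z_{0.77} = 0.7388.
σ = (2.425 − 1.937)/(0.7388 − (-1.175)) = 0.255.
μ = 1.937 − (-1.175)·0.255 = 2.237.
CV = √(exp(σ²)−1) = √(exp(0.0649)−1) = 0.259.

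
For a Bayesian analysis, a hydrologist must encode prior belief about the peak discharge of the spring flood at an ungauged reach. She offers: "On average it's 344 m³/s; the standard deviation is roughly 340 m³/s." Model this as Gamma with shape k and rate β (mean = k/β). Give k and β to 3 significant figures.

For Gamma(k, rate β): mean = k/β, variance = k/β², so CV = 1/√k.
CV = SD/mean = 340/344 = 0.9884, hence k = 1/CV² = 1.02.
Then β = k/mean = 1.02/344 = 0.00298.

k ≈ 1.02, β ≈ 0.00298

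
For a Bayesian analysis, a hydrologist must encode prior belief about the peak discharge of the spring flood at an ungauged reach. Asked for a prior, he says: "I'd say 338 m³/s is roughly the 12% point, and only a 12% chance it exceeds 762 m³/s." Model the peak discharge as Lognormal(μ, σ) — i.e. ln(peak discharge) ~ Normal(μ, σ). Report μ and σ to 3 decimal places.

If T ~ Lognormal(μ,σ) then ln T ~ Normal(μ,σ), so the p-quantile of ln T is μ + z_p·σ.
ln(338) = 5.823 and ln(762) = 6.636; z_{0.12} = -1.175, z_{0.88} = 1.175.
σ = (6.636 − 5.823)/(1.175 − (-1.175)) = 0.346.
μ = 5.823 − (-1.175)·0.346 = 6.229.

μ ≈ 6.229, σ ≈ 0.346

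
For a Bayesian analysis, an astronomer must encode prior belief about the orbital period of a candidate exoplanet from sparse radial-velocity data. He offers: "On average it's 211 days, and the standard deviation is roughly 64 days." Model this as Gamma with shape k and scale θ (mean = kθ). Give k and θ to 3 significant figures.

k ≈ 10.9, θ ≈ 19.4

For Gamma(k, scale θ): mean = kθ, variance = kθ², so CV = 1/√k.
CV = SD/mean = 64/211 = 0.3033, hence k = 1/CV² = 10.9.
Then θ = mean/k = 211/10.9 = 19.4.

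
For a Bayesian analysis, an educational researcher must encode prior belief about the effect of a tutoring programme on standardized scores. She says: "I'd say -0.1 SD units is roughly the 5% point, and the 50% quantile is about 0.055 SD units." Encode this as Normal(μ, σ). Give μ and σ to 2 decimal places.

For Normal(μ,σ), the p-quantile is μ + z_p·σ. Here z_{0.05} = -1.645, z_{0.5} = 0.
So -0.1 = μ − 1.645σ and 0.055 = μ + 0σ.
Subtracting: σ = (0.055 − -0.1)/(0 − (-1.645)) = 0.09.
Then μ = -0.1 − (-1.645)·0.09 = 0.05.

μ = 0.05, σ = 0.09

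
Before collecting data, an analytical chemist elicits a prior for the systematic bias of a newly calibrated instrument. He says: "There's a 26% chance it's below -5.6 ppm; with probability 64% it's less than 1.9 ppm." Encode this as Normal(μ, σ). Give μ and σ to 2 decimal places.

The p-quantile of Normal(μ,σ) is μ + z_p·σ, with z_{0.26} = -0.6433 and z_{0.64} = 0.3585.
Eliminate σ: μ = (z₂·x₁ − z₁·x₂)/(z₂ − z₁) = (0.3585·-5.6 − (-0.6433)·1.9)/1.002 = -0.78.
Then σ = (x₂ − x₁)/(z₂ − z₁) = (1.9 − -5.6)/1.002 = 7.49.

μ = -0.78, σ = 7.49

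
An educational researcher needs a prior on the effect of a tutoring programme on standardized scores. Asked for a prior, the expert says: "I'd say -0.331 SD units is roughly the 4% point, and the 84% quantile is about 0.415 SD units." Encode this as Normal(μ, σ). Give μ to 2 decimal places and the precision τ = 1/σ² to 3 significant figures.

μ = 0.14, τ = 13.5

The p-quantile of Normal(μ,σ) is μ + z_p·σ, with z_{0.04} = -1.751 and z_{0.84} = 0.9945.
Eliminate σ: μ = (z₂·x₁ − z₁·x₂)/(z₂ − z₁) = (0.9945·-0.331 − (-1.751)·0.415)/2.745 = 0.14.
Then σ = (x₂ − x₁)/(z₂ − z₁) = (0.415 − -0.331)/2.745 = 0.27.
Precision τ = 1/σ² = 1/0.2718² = 13.5.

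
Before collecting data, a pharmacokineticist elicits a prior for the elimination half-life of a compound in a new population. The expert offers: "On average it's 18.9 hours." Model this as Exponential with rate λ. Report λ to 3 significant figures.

Exponential mean = 1/λ, so λ = 1/18.9 = 0.0529.

λ ≈ 0.0529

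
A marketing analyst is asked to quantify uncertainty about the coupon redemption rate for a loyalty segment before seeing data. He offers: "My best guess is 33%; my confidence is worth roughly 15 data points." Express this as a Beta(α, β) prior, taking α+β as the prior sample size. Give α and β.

Under the effective-sample-size interpretation, Beta(α, β) has prior mean α/(α+β) and prior sample size α+β.
So α+β = 15 and α/(α+β) = 0.33, giving α = 0.33·15 = 4.95 and β = 15 − 4.95 = 10.05.

α = 4.95, β = 10.05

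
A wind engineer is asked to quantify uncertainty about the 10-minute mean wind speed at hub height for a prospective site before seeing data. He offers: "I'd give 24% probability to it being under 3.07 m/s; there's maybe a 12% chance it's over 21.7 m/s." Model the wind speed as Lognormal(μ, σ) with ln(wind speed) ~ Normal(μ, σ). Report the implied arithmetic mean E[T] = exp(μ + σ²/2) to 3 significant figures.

If T ~ Lognormal(μ,σ) then ln T ~ Normal(μ,σ), so the p-quantile of ln T is μ + z_p·σ.
ln(3.07) = 1.122 and ln(21.7) = 3.077; z_{0.24} = -0.7063, z_{0.88} = 1.175.
σ = (3.077 − 1.122)/(1.175 − (-0.7063)) = 1.040.
μ = 1.122 − (-0.7063)·1.040 = 1.856.
E[T] = exp(μ + σ²/2) = exp(1.856 + 0.5403) = 11 m/s.

E[T] ≈ 11 m/s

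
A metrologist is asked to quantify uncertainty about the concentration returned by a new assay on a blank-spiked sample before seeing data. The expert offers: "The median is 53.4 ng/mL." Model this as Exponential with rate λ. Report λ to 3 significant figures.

Exponential median = ln 2 / λ, so λ = ln 2 / 53.4 = 0.013.

λ ≈ 0.013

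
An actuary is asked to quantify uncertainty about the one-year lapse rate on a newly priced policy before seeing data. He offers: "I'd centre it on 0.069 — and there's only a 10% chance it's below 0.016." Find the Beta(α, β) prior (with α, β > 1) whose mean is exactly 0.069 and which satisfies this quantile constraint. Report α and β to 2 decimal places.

α ≈ 1.67, β ≈ 22.52

With mean 0.069 fixed, write α = 0.069s, β = 0.931s where s = α+β.
Need P(θ < 0.016) = 0.1 under Beta(0.069s, 0.931s). Normal approximation: (q−m)/√(m(1−m)/s) ≈ z_{0.1} = -1.28, so s ≈ 0.069·0.931·(-1.28)²/(0.016−0.069)² = 37.6.
At s = 37.6: P(θ<0.016) ≈ 0.043. Adjusting to match 0.1 gives s ≈ 24.19.
So α = 0.069·24.19 ≈ 1.67, β = 0.931·24.19 ≈ 22.52.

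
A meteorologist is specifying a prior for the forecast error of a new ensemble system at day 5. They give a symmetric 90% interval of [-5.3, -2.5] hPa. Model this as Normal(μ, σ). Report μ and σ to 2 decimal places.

A symmetric 90% interval runs μ ± z·σ with z = 1.645.
Half-width = 1.4, so σ = 1.4/1.645 = 0.85.
μ is the interval midpoint, -3.90.

μ = -3.90, σ = 0.85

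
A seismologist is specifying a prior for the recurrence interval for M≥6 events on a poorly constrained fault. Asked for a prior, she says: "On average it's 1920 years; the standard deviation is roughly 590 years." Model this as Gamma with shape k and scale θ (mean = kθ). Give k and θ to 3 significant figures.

k ≈ 10.6, θ ≈ 181

For Gamma(k, scale θ): mean = kθ, variance = kθ², so CV = 1/√k.
CV = SD/mean = 590/1920 = 0.3073, hence k = 1/CV² = 10.6.
Then θ = mean/k = 1920/10.6 = 181.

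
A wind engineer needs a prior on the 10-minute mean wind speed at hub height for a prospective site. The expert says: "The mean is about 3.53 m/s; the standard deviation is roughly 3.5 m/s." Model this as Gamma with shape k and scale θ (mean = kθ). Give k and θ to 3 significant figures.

k ≈ 1.02, θ ≈ 3.47

For Gamma(k, scale θ): mean = kθ, variance = kθ², so CV = 1/√k.
CV = SD/mean = 3.5/3.53 = 0.9915, hence k = 1/CV² = 1.02.
Then θ = mean/k = 3.53/1.02 = 3.47.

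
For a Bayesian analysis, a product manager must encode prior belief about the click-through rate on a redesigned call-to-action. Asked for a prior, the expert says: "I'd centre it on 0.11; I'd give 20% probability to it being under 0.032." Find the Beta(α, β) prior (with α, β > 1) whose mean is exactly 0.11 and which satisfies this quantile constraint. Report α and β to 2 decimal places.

With mean 0.11 fixed, write α = 0.11s, β = 0.89s where s = α+β.
Need P(θ < 0.032) = 0.2 under Beta(0.11s, 0.89s). Normal approximation: (q−m)/√(m(1−m)/s) ≈ z_{0.2} = -0.842, so s ≈ 0.11·0.89·(-0.842)²/(0.032−0.11)² = 11.4.
At s = 11.4: P(θ<0.032) ≈ 0.186. Adjusting to match 0.2 gives s ≈ 10.60.
So α = 0.11·10.60 ≈ 1.17, β = 0.89·10.60 ≈ 9.44.

α ≈ 1.17, β ≈ 9.44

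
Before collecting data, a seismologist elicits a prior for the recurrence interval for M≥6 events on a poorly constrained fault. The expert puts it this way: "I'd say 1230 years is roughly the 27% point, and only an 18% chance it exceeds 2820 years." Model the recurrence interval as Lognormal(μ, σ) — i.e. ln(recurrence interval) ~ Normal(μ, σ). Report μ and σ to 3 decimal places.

μ ≈ 7.447, σ ≈ 0.543

If T ~ Lognormal(μ,σ) then ln T ~ Normal(μ,σ), so the p-quantile of ln T is μ + z_p·σ.
ln(1230) = 7.115 and ln(2820) = 7.944; z_{0.27} = -0.6128, z_{0.82} = 0.9154.
σ = (7.944 − 7.115)/(0.9154 − (-0.6128)) = 0.543.
μ = 7.115 − (-0.6128)·0.543 = 7.447.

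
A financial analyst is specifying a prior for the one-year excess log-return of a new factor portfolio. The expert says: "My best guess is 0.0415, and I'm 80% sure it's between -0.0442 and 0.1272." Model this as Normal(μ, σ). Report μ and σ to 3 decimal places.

μ = 0.042, σ = 0.067

A symmetric 80% interval runs μ ± z·σ with z = 1.282.
Half-width = 0.0857, so σ = 0.0857/1.282 = 0.067.
μ is the stated best guess, 0.042.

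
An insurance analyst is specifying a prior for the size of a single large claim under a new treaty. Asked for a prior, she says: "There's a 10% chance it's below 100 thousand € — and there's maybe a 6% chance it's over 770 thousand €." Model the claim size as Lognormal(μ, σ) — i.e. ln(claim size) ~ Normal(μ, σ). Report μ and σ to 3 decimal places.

If T ~ Lognormal(μ,σ) then ln T ~ Normal(μ,σ), so the p-quantile of ln T is μ + z_p·σ.
ln(100) = 4.605 and ln(770) = 6.646; z_{0.1} = -1.282, z_{0.94} = 1.555.
σ = (6.646 − 4.605)/(1.555 − (-1.282)) = 0.720.
μ = 4.605 − (-1.282)·0.720 = 5.527.

μ ≈ 5.527, σ ≈ 0.720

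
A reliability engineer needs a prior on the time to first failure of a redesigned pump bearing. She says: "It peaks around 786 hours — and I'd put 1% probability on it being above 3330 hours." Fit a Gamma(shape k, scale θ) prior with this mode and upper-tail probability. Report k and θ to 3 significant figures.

k ≈ 2.97, θ ≈ 398

Gamma(k,θ) with k>1 has mode (k−1)θ, so θ = 786/(k−1).
Need P(X < 3330) = 0.99 with θ tied to k this way. Start at k = 2, θ = 786: P(X<3330) ≈ 0.924.
Too low — raise k to concentrate. Iterating converges to k ≈ 2.97.
Then θ = 786/(2.97−1) ≈ 398.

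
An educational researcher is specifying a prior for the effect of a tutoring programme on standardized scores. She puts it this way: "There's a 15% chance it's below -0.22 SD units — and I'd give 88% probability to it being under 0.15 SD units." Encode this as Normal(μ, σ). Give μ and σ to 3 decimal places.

The p-quantile of Normal(μ,σ) is μ + z_p·σ, with z_{0.15} = -1.036 and z_{0.88} = 1.175.
Eliminate σ: μ = (z₂·x₁ − z₁·x₂)/(z₂ − z₁) = (1.175·-0.22 − (-1.036)·0.15)/2.211 = -0.047.
Then σ = (x₂ − x₁)/(z₂ − z₁) = (0.15 − -0.22)/2.211 = 0.167.

μ = -0.047, σ = 0.167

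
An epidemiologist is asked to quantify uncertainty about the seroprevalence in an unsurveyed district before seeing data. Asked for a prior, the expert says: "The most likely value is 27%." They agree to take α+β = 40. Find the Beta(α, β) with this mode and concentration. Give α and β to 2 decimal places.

For α,β > 1 the Beta mode is (α−1)/(α+β−2). With α+β = 40, the mode is (α−1)/38.
Set (α−1)/38 = 0.27 → α = 1 + 0.27·38 = 11.26.
β = 40 − α = 28.74.

α = 11.26, β = 28.74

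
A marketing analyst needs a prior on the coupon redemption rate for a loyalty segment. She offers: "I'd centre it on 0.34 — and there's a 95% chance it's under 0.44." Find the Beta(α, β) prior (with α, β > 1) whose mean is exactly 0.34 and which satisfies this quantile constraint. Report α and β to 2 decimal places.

With mean 0.34 fixed, write α = 0.34s, β = 0.66s where s = α+β.
Need P(θ < 0.44) = 0.95 under Beta(0.34s, 0.66s). Normal approximation: (q−m)/√(m(1−m)/s) ≈ z_{0.95} = 1.64, so s ≈ 0.34·0.66·(1.64)²/(0.44−0.34)² = 60.7.
At s = 60.7: P(θ<0.44) ≈ 0.946. Adjusting to match 0.95 gives s ≈ 63.41.
So α = 0.34·63.41 ≈ 21.56, β = 0.66·63.41 ≈ 41.85.

α ≈ 21.56, β ≈ 41.85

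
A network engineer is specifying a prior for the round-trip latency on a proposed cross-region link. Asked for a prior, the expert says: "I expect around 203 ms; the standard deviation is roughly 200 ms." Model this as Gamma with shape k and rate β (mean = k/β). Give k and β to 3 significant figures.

For Gamma(k, rate β): mean = k/β, variance = k/β², so CV = 1/√k.
CV = SD/mean = 200/203 = 0.9852, hence k = 1/CV² = 1.03.
Then β = k/mean = 1.03/203 = 0.00508.

k ≈ 1.03, β ≈ 0.00508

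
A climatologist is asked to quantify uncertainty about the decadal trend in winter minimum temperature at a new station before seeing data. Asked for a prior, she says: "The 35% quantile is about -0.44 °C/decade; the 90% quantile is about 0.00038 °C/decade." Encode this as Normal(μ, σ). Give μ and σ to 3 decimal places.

The p-quantile of Normal(μ,σ) is μ + z_p·σ, with z_{0.35} = -0.3853 and z_{0.9} = 1.282.
Eliminate σ: μ = (z₂·x₁ − z₁·x₂)/(z₂ − z₁) = (1.282·-0.44 − (-0.3853)·0.00038)/1.667 = -0.338.
Then σ = (x₂ − x₁)/(z₂ − z₁) = (0.00038 − -0.44)/1.667 = 0.264.

μ = -0.338, σ = 0.264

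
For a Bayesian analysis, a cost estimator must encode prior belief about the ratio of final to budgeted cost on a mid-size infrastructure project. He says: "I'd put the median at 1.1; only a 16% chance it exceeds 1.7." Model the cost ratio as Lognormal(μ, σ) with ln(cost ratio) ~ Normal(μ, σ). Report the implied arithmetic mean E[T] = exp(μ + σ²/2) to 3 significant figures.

E[T] ≈ 1.21

If T ~ Lognormal(μ,σ) then ln T ~ Normal(μ,σ), so the p-quantile of ln T is μ + z_p·σ.
ln(1.1) = 0.09531 and ln(1.7) = 0.5306; z_{0.5} = 0, z_{0.84} = 0.9945.
σ = (0.5306 − 0.09531)/(0.9945 − (0)) = 0.438.
μ = 0.09531 − (0)·0.438 = 0.095.
E[T] = exp(μ + σ²/2) = exp(0.095 + 0.0958) = 1.21.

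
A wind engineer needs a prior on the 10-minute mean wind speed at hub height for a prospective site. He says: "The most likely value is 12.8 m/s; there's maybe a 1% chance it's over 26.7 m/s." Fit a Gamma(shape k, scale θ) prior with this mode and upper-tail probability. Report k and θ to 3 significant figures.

k ≈ 10, θ ≈ 1.42

Gamma(k,θ) with k>1 has mode (k−1)θ, so θ = 12.8/(k−1).
Need P(X < 26.7) = 0.99 with θ tied to k this way. Start at k = 2, θ = 12.8: P(X<26.7) ≈ 0.617.
Too low — raise k to concentrate. Iterating converges to k ≈ 10.
Then θ = 12.8/(10−1) ≈ 1.42.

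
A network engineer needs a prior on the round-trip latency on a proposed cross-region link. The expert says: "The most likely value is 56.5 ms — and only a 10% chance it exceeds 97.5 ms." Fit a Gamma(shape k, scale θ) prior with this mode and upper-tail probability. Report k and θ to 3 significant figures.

Gamma(k,θ) with k>1 has mode (k−1)θ, so θ = 56.5/(k−1).
Need P(X < 97.5) = 0.9 with θ tied to k this way. Start at k = 2, θ = 56.5: P(X<97.5) ≈ 0.515.
Too low — raise k to concentrate. Iterating converges to k ≈ 7.37.
Then θ = 56.5/(7.37−1) ≈ 8.87.

k ≈ 7.37, θ ≈ 8.87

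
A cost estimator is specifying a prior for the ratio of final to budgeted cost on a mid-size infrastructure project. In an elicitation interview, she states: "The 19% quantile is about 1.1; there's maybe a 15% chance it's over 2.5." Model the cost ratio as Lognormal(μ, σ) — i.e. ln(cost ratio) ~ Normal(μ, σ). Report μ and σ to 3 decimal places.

μ ≈ 0.472, σ ≈ 0.429

If T ~ Lognormal(μ,σ) then ln T ~ Normal(μ,σ), so the p-quantile of ln T is μ + z_p·σ.
ln(1.1) = 0.09531 and ln(2.5) = 0.9163; z_{0.19} = -0.8779, z_{0.85} = 1.036.
σ = (0.9163 − 0.09531)/(1.036 − (-0.8779)) = 0.429.
μ = 0.09531 − (-0.8779)·0.429 = 0.472.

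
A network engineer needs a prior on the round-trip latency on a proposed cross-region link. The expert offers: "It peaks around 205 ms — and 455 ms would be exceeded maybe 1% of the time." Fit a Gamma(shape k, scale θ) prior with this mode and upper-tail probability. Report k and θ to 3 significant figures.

Gamma(k,θ) with k>1 has mode (k−1)θ, so θ = 205/(k−1).
Need P(X < 455) = 0.99 with θ tied to k this way. Start at k = 2, θ = 205: P(X<455) ≈ 0.650.
Too low — raise k to concentrate. Iterating converges to k ≈ 8.57.
Then θ = 205/(8.57−1) ≈ 27.1.

k ≈ 8.57, θ ≈ 27.1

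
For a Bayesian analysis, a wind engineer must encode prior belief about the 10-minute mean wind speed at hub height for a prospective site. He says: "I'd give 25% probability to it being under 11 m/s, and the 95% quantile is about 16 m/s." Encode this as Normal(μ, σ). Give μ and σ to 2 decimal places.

μ = 12.45, σ = 2.16

The p-quantile of Normal(μ,σ) is μ + z_p·σ, with z_{0.25} = -0.6745 and z_{0.95} = 1.645.
Eliminate σ: μ = (z₂·x₁ − z₁·x₂)/(z₂ − z₁) = (1.645·11 − (-0.6745)·16)/2.319 = 12.45.
Then σ = (x₂ − x₁)/(z₂ − z₁) = (16 − 11)/2.319 = 2.16.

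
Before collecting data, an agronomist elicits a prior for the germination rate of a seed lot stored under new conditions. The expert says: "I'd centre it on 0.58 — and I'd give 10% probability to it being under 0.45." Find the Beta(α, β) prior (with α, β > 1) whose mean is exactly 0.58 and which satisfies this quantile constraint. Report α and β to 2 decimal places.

α ≈ 13.84, β ≈ 10.02

With mean 0.58 fixed, write α = 0.58s, β = 0.42s where s = α+β.
Need P(θ < 0.45) = 0.1 under Beta(0.58s, 0.42s). Normal approximation: (q−m)/√(m(1−m)/s) ≈ z_{0.1} = -1.28, so s ≈ 0.58·0.42·(-1.28)²/(0.45−0.58)² = 23.7.
At s = 23.7: P(θ<0.45) ≈ 0.101. Adjusting to match 0.1 gives s ≈ 23.87.
So α = 0.58·23.87 ≈ 13.84, β = 0.42·23.87 ≈ 10.02.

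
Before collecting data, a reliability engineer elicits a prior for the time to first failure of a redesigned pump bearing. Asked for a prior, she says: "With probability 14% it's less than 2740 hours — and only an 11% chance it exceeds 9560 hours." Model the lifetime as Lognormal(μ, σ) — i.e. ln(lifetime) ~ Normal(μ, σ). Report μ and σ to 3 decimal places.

μ ≈ 8.501, σ ≈ 0.542

If T ~ Lognormal(μ,σ) then ln T ~ Normal(μ,σ), so the p-quantile of ln T is μ + z_p·σ.
ln(2740) = 7.916 and ln(9560) = 9.165; z_{0.14} = -1.08, z_{0.89} = 1.227.
σ = (9.165 − 7.916)/(1.227 − (-1.08)) = 0.542.
μ = 7.916 − (-1.08)·0.542 = 8.501.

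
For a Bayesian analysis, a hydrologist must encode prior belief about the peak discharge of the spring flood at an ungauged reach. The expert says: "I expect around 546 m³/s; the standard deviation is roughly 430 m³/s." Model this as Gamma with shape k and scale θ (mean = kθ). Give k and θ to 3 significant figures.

k ≈ 1.61, θ ≈ 339

For Gamma(k, scale θ): mean = kθ, variance = kθ², so CV = 1/√k.
CV = SD/mean = 430/546 = 0.7875, hence k = 1/CV² = 1.61.
Then θ = mean/k = 546/1.61 = 339.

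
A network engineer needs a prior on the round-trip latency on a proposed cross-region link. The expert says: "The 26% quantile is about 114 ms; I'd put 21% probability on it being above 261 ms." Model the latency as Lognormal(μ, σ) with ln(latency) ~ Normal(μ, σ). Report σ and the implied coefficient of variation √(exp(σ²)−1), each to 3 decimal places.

σ ≈ 0.571, CV ≈ 0.621

If T ~ Lognormal(μ,σ) then ln T ~ Normal(μ,σ), so the p-quantile of ln T is μ + z_p·σ.
ln(114) = 4.736 and ln(261) = 5.565; z_{0.26} = -0.6433, z_{0.79} = 0.8064.
σ = (5.565 − 4.736)/(0.8064 − (-0.6433)) = 0.571.
μ = 4.736 − (-0.6433)·0.571 = 5.104.
CV = √(exp(σ²)−1) = √(exp(0.3264)−1) = 0.621.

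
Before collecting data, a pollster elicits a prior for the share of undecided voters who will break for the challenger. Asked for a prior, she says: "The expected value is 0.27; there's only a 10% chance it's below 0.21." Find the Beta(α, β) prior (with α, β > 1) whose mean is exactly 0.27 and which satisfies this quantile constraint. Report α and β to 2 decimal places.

α ≈ 23.19, β ≈ 62.69

With mean 0.27 fixed, write α = 0.27s, β = 0.73s where s = α+β.
Need P(θ < 0.21) = 0.1 under Beta(0.27s, 0.73s). Normal approximation: (q−m)/√(m(1−m)/s) ≈ z_{0.1} = -1.28, so s ≈ 0.27·0.73·(-1.28)²/(0.21−0.27)² = 89.9.
At s = 89.9: P(θ<0.21) ≈ 0.095. Adjusting to match 0.1 gives s ≈ 85.88.
So α = 0.27·85.88 ≈ 23.19, β = 0.73·85.88 ≈ 62.69.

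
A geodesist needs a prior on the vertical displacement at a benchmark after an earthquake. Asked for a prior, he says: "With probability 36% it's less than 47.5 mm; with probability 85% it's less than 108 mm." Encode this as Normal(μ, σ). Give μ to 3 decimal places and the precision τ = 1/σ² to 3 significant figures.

The p-quantile of Normal(μ,σ) is μ + z_p·σ, with z_{0.36} = -0.3585 and z_{0.85} = 1.036.
Eliminate σ: μ = (z₂·x₁ − z₁·x₂)/(z₂ − z₁) = (1.036·47.5 − (-0.3585)·108)/1.395 = 63.047.
Then σ = (x₂ − x₁)/(z₂ − z₁) = (108 − 47.5)/1.395 = 43.373.
Precision τ = 1/σ² = 1/43.37² = 0.000532.

μ = 63.047, τ = 0.000532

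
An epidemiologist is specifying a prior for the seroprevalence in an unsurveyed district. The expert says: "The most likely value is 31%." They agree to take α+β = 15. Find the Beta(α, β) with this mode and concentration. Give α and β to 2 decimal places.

α = 5.03, β = 9.97

For α,β > 1 the Beta mode is (α−1)/(α+β−2). With α+β = 15, the mode is (α−1)/13.
Set (α−1)/13 = 0.31 → α = 1 + 0.31·13 = 5.03.
β = 15 − α = 9.97.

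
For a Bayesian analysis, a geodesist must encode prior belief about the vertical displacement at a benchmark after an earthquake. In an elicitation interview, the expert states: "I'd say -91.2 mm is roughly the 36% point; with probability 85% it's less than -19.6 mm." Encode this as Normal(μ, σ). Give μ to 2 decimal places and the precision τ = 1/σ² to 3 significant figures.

The p-quantile of Normal(μ,σ) is μ + z_p·σ, with z_{0.36} = -0.3585 and z_{0.85} = 1.036.
Eliminate σ: μ = (z₂·x₁ − z₁·x₂)/(z₂ − z₁) = (1.036·-91.2 − (-0.3585)·-19.6)/1.395 = -72.80.
Then σ = (x₂ − x₁)/(z₂ − z₁) = (-19.6 − -91.2)/1.395 = 51.33.
Precision τ = 1/σ² = 1/51.33² = 0.00038.

μ = -72.80, τ = 0.00038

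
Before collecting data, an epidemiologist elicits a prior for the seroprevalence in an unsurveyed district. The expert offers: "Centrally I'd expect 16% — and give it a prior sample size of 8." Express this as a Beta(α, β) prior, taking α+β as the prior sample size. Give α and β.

α = 1.28, β = 6.72

Under the effective-sample-size interpretation, Beta(α, β) has prior mean α/(α+β) and prior sample size α+β.
So α+β = 8 and α/(α+β) = 0.16, giving α = 0.16·8 = 1.28 and β = 8 − 1.28 = 6.72.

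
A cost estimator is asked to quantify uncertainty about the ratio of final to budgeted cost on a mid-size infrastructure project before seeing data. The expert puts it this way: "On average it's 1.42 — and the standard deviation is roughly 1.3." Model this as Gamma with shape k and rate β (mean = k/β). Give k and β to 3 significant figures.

k ≈ 1.19, β ≈ 0.84

For Gamma(k, rate β): mean = k/β, variance = k/β², so CV = 1/√k.
CV = SD/mean = 1.3/1.42 = 0.9155, hence k = 1/CV² = 1.19.
Then β = k/mean = 1.19/1.42 = 0.84.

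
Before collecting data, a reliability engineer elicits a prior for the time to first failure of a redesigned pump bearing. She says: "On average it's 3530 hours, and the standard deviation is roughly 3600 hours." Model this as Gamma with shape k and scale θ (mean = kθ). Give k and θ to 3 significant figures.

k ≈ 0.961, θ ≈ 3670

For Gamma(k, scale θ): mean = kθ, variance = kθ², so CV = 1/√k.
CV = SD/mean = 3600/3530 = 1.02, hence k = 1/CV² = 0.961.
Then θ = mean/k = 3530/0.961 = 3670.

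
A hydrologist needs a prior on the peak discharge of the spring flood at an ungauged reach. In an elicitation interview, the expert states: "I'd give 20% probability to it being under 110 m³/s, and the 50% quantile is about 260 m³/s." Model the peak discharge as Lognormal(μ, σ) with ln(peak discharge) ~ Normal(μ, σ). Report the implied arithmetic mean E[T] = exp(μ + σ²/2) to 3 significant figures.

E[T] ≈ 438 m³/s

If T ~ Lognormal(μ,σ) then ln T ~ Normal(μ,σ), so the p-quantile of ln T is μ + z_p·σ.
ln(110) = 4.7 and ln(260) = 5.561; z_{0.2} = -0.8416, z_{0.5} = 0.
σ = (5.561 − 4.7)/(0 − (-0.8416)) = 1.022.
μ = 4.7 − (-0.8416)·1.022 = 5.561.
E[T] = exp(μ + σ²/2) = exp(5.561 + 0.5223) = 438 m³/s.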